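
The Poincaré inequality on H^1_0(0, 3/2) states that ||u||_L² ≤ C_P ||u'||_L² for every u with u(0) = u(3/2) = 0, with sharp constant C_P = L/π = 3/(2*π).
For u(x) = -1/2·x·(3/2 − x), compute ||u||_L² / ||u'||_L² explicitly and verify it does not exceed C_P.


||u||_L² / ||u'||_L² = 3*sqrt(10)/20 < C_P = 3/(2*π).

u(x) = -1/2·x·(3/2 − x), so u'(x) = x - 3/4.
u(x) = -1/2·x·(3/2 − x) vanishes at x = 0 and x = 3/2, so u ∈ H^1_0(0, 3/2). Differentiate via the product rule and integrate the resulting polynomials term by term.
  ∫_0^3/2 u² dx = ∫_0^3/2 (x^4/4 - 3*x^3/4 + 9*x^2/16) dx. Term by term:
    ∫_0^3/2 x^4/4 dx = 243/640;  ∫_0^3/2 -3*x^3/4 dx = -243/256;  ∫_0^3/2 9*x^2/16 dx = 81/128.
  Sum: 243/640 − 243/256 + 81/128 = 81/1280.
  ∫_0^3/2 (u')² dx = ∫_0^3/2 (x^2 - 3*x/2 + 9/16) dx. Term by term:
    ∫_0^3/2 x^2 dx = 9/8;  ∫_0^3/2 -3*x/2 dx = -27/16;  ∫_0^3/2 9/16 dx = 27/32.
  Sum: 9/8 − 27/16 + 27/32 = 9/32.
∫_0^3/2 u² dx = 81/1280, so ||u||_L² = 9*sqrt(5)/80.
∫_0^3/2 (u')² dx = 9/32, so ||u'||_L² = 3*sqrt(2)/8.
Ratio ||u||_L² / ||u'||_L² = 3*sqrt(10)/20.
Sharp Poincaré constant on H^1_0(0, 3/2) is C_P = L/π = 3/(2*π), achieved by sin(2*π/3·x).
A polynomial bump cannot attain the sharp Poincaré constant (only the first sine eigenfunction does), so the ratio is strictly less than C_P, consistent with ||u||_L² ≤ C_P ||u'||_L².


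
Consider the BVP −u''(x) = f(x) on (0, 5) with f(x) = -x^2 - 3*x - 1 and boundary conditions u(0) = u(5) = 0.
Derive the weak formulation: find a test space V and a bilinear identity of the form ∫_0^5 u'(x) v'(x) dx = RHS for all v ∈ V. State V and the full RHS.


V = H^1_0(0, 5) (so v(0) = v(5) = 0); weak form: ∫_0^5 u'v' dx = ∫_0^5 (-x^2 - 3*x - 1) v dx for all v ∈ V.

Multiply both sides by a test function v and integrate from 0 to 5:
  ∫_0^5 −u''(x) v(x) dx = ∫_0^5 f(x) v(x) dx.
Integrate the LHS by parts once:
  ∫_0^5 −u'' v dx = −[u'(x) v(x)]_0^5 + ∫_0^5 u'(x) v'(x) dx.
Thus ∫_0^5 u'(x) v'(x) dx = ∫_0^5 f(x) v(x) dx + [u'(x) v(x)]_0^5.
Choose V so that boundary terms are either known or forced to vanish.
u is Dirichlet: u(0) = u(5) = 0. Let V = H^1_0(0, 5); then v(0) = v(5) = 0, and [u' v]_0^5 = 0.
Weak formulation: find u (satisfying any essential BC) such that ∫_0^5 u'(x) v'(x) dx = ∫_0^5 f v dx for all v ∈ V.
Substituting f(x) = -x^2 - 3*x - 1, the right-hand side is ∫_0^5 (-x^2 - 3*x - 1) v dx.


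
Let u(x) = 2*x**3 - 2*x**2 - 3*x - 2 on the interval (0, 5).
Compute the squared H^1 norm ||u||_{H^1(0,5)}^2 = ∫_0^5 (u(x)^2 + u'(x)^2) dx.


||u||_{H^1}^2 = 731315/21

The H^1 norm (squared) on an interval (0, L) is
  ||u||_{H^1}^2 = ∫_0^L u(x)^2 dx + ∫_0^L u'(x)^2 dx.
Compute u'(x) = 6*x**2 - 4*x - 3.
Then u(x)^2 = 4*x**6 - 8*x**5 - 8*x**4 + 4*x**3 + 17*x**2 + 12*x + 4 and u'(x)^2 = 36*x**4 - 48*x**3 - 20*x**2 + 24*x + 9.
Integrate each monomial from 0 to 5 using ∫_0^5 c·x^n dx = c·5^(n+1)/(n+1):
  ∫_0^5 u(x)^2 dx = ∫_0^5 (4*x^6 - 8*x^5 - 8*x^4 + 4*x^3 + 17*x^2 + 12*x + 4) dx. Term by term:
    ∫_0^5 4*x^6 dx = 312500/7;  ∫_0^5 -8*x^5 dx = -62500/3;  ∫_0^5 -8*x^4 dx = -5000;
    ∫_0^5 4*x^3 dx = 625;  ∫_0^5 17*x^2 dx = 2125/3;  ∫_0^5 12*x dx = 150;
    ∫_0^5 4 dx = 20.
  Sum: 312500/7 − 62500/3 − 5000 + 625 + 2125/3 + 150 + 20 = 142190/7.
  ∫_0^5 u'(x)^2 dx = ∫_0^5 (36*x^4 - 48*x^3 - 20*x^2 + 24*x + 9) dx. Term by term:
    ∫_0^5 36*x^4 dx = 22500;  ∫_0^5 -48*x^3 dx = -7500;  ∫_0^5 -20*x^2 dx = -2500/3;
    ∫_0^5 24*x dx = 300;  ∫_0^5 9 dx = 45.
  Sum: 22500 − 7500 − 2500/3 + 300 + 45 = 43535/3.
Adding: ||u||_{H^1}^2 = 142190/7 + 43535/3 = 731315/21.


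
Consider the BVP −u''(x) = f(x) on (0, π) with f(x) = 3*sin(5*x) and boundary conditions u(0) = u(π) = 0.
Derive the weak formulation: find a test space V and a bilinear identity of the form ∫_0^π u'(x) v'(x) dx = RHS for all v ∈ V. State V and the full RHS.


V = H^1_0(0, π) (so v(0) = v(π) = 0); weak form: ∫_0^π u'v' dx = ∫_0^π (3*sin(5*x)) v dx for all v ∈ V.

Multiply both sides by a test function v and integrate from 0 to π:
  ∫_0^π −u''(x) v(x) dx = ∫_0^π f(x) v(x) dx.
Integrate the LHS by parts once:
  ∫_0^π −u'' v dx = −[u'(x) v(x)]_0^π + ∫_0^π u'(x) v'(x) dx.
Thus ∫_0^π u'(x) v'(x) dx = ∫_0^π f(x) v(x) dx + [u'(x) v(x)]_0^π.
Choose V so that boundary terms are either known or forced to vanish.
u is Dirichlet: u(0) = u(π) = 0. Let V = H^1_0(0, π); then v(0) = v(π) = 0, and [u' v]_0^π = 0.
Weak formulation: find u (satisfying any essential BC) such that ∫_0^π u'(x) v'(x) dx = ∫_0^π f v dx for all v ∈ V.
Substituting f(x) = 3*sin(5*x), the right-hand side is ∫_0^π (3*sin(5*x)) v dx.


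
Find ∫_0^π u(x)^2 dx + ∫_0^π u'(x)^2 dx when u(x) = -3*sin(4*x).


||u||_{H^1(0,π)}^2 = 153*π/2

u'(x) = -12*cos(4*x).
Expand u² and (u')² and integrate term by term on (0, π), using: for integers n ≥ 1, ∫_0^π sin²(nx) dx = ∫_0^π cos²(nx) dx = π/2; for n ≠ n', ∫_0^π sin(nx)sin(n'x) dx = ∫_0^π cos(nx)cos(n'x) dx = 0; and by product-to-sum, ∫_0^π sin(nx)cos(n'x) dx = ½∫_0^π [sin((n+n')x) + sin((n−n')x)] dx, which is 0 when n+n' is even and 2n/(n²−n'²) when n+n' is odd (it need not vanish on (0, π)).
  u² squared terms: (-3)²·∫sin(4x)² dx = 9·π/2 = 9*π/2.
  So ∫_0^π u² dx = 9*π/2.
  (u')² squared terms: (-12)²·∫cos(4x)² dx = 144·π/2 = 72*π.
  So ∫_0^π (u')² dx = 72*π.
||u||_{H^1}^2 = (9*π/2) + (72*π) = 153*π/2.


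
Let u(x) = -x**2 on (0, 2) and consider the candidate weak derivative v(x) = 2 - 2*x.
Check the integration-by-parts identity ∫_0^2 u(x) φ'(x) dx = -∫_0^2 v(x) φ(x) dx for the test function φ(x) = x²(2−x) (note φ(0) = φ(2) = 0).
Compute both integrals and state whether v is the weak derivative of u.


LHS = 16/5, RHS = 8/15. No, v is not the weak derivative of u.

u(x) = -x**2, classical derivative u'(x) = -2*x.
φ(x) = x²(2−x), so φ'(x) = x*(4 - 3*x).
Note φ(0) = φ(2) = 0, so the boundary term u·φ vanishes.
LHS = ∫_0^2 u(x) φ'(x) dx = ∫_0^2 (3*x^4 - 4*x^3) dx. Term by term:
  ∫_0^2 3*x^4 dx = 96/5;  ∫_0^2 -4*x^3 dx = -16.
Sum: 96/5 − 16 = 16/5.
So LHS = 16/5.
∫_0^2 v(x) φ(x) dx = ∫_0^2 (2*x^4 - 6*x^3 + 4*x^2) dx. Term by term:
  ∫_0^2 2*x^4 dx = 64/5;  ∫_0^2 -6*x^3 dx = -24;  ∫_0^2 4*x^2 dx = 32/3.
Sum: 64/5 − 24 + 32/3 = -8/15.
So RHS = -∫_0^2 v(x) φ(x) dx = 8/15.
LHS − RHS = 8/3 ≠ 0, so the identity fails.
(For a valid weak derivative the identity must hold for EVERY test function, in particular this one. The failure shows v is NOT the weak derivative of u.)
Correct weak derivative would be u'(x) = -2*x.


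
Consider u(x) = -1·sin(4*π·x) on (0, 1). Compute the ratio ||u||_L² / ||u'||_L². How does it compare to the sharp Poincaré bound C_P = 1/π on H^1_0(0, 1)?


||u||_L² / ||u'||_L² = 1/(4*π) < C_P = 1/π.

u(x) = -1·sin(4*π·x), so u'(x) = -4*π*cos(4*π*x).
Writing u(x) = A·sin(kπx/L) with A = -1 and k = 4, use ∫_0^L sin²(kπx/L) dx = L/2 and ∫_0^L cos²(kπx/L) dx = L/2.
u² = 1·sin²(4*π·x) and (u')² = 16*π^2·cos²(4*π·x), and each of sin², cos² integrates to L/2 = 1/2 over (0, 1).
∫_0^1 u² dx = 1/2, so ||u||_L² = sqrt(2)/2.
∫_0^1 (u')² dx = 8*π^2, so ||u'||_L² = 2*sqrt(2)*π.
Ratio ||u||_L² / ||u'||_L² = 1/(4*π).
Sharp Poincaré constant on H^1_0(0, 1) is C_P = L/π = 1/π, achieved by sin(π·x).
This is the k = 4 harmonic; the ratio L/(kπ) is strictly less than C_P = L/π, consistent with the sharp inequality ||u||_L² ≤ C_P ||u'||_L².


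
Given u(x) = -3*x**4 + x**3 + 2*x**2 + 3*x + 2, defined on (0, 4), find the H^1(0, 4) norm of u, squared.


||u||_{H^1}^2 = 6700972/15

The H^1 norm (squared) on an interval (0, L) is
  ||u||_{H^1}^2 = ∫_0^L u(x)^2 dx + ∫_0^L u'(x)^2 dx.
Compute u'(x) = -12*x**3 + 3*x**2 + 4*x + 3.
Then u(x)^2 = 9*x**8 - 6*x**7 - 11*x**6 - 14*x**5 - 2*x**4 + 16*x**3 + 17*x**2 + 12*x + 4 and u'(x)^2 = 144*x**6 - 72*x**5 - 87*x**4 - 48*x**3 + 34*x**2 + 24*x + 9.
Integrate each monomial from 0 to 4 using ∫_0^4 c·x^n dx = c·4^(n+1)/(n+1):
  ∫_0^4 u(x)^2 dx = ∫_0^4 (9*x^8 - 6*x^7 - 11*x^6 - 14*x^5 - 2*x^4 + 16*x^3 + 17*x^2 + 12*x + 4) dx. Term by term:
    ∫_0^4 9*x^8 dx = 262144;  ∫_0^4 -6*x^7 dx = -49152;  ∫_0^4 -11*x^6 dx = -180224/7;
    ∫_0^4 -14*x^5 dx = -28672/3;  ∫_0^4 -2*x^4 dx = -2048/5;  ∫_0^4 16*x^3 dx = 1024;
    ∫_0^4 17*x^2 dx = 1088/3;  ∫_0^4 12*x dx = 96;  ∫_0^4 4 dx = 16.
  Sum: 262144 − 49152 − 180224/7 − 28672/3 − 2048/5 + 1024 + 1088/3 + 96 + 16 = 18771632/105.
  ∫_0^4 u'(x)^2 dx = ∫_0^4 (144*x^6 - 72*x^5 - 87*x^4 - 48*x^3 + 34*x^2 + 24*x + 9) dx. Term by term:
    ∫_0^4 144*x^6 dx = 2359296/7;  ∫_0^4 -72*x^5 dx = -49152;  ∫_0^4 -87*x^4 dx = -89088/5;
    ∫_0^4 -48*x^3 dx = -3072;  ∫_0^4 34*x^2 dx = 2176/3;  ∫_0^4 24*x dx = 192;
    ∫_0^4 9 dx = 36.
  Sum: 2359296/7 − 49152 − 89088/5 − 3072 + 2176/3 + 192 + 36 = 28135172/105.
Adding: ||u||_{H^1}^2 = 18771632/105 + 28135172/105 = 6700972/15.


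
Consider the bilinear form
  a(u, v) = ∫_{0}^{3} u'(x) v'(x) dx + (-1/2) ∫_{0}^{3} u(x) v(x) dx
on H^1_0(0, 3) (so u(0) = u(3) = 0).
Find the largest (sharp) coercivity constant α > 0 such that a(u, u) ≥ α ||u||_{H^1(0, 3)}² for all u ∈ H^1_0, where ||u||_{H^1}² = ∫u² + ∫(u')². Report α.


α = (-9/2 + π^2)/(9 + π^2)

Coercivity of a(·,·) on H^1_0(0, 3) means a(u, u) ≥ α ||u||_{H^1}² for every u ∈ H^1_0.
The interval has length L = 3, and Poincaré/coercivity depend only on L. Here a(u, u) = ∫(u')² + (-1/2)·∫u².
Here c = -1/2 < 0 with |c| < (π/L)² = π^2/9, so coercivity still holds. The condition a(u,u) ≥ α||u||_{H^1}² reads (1−α)∫(u')² ≥ (α−c)∫u². Any admissible α is ≤ 1 (rapidly oscillating u have ∫u²/∫(u')² → 0), and α = 1 would force 0 ≥ (1−c)∫u², impossible since c < 1; so 1−α > 0. By the sharp Poincaré inequality on H^1_0 of an interval of length L, ∫(u')² ≥ (π/L)²∫u² with equality for the first sine mode sin(π(x−x₀)/L) (x₀ the left endpoint), so the inequality holds for all u iff (1−α)(π/L)² ≥ α − c, i.e. α ≤ ((π/L)² + c)/((π/L)² + 1) = (1 + c(L/π)²)/(1 + (L/π)²). (Direct route, valid since c ≤ 0: Poincaré gives c∫u² ≥ c(L/π)²∫(u')², so a(u,u) ≥ (1 + c(L/π)²)∫(u')², while ||u||_{H^1}² ≤ (1 + (L/π)²)∫(u')²; dividing yields the same α.) With (π/L)² = π^2/9 and c = -1/2, the largest admissible constant is α = ((π/L)² + c)/((π/L)² + 1).
Simplifying, α = (-9/2 + π^2)/(9 + π^2).


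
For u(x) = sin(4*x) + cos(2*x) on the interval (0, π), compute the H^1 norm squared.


||u||_{H^1(0,π)}^2 = 11*π

u'(x) = -2*sin(2*x) + 4*cos(4*x).
Expand u² and (u')² and integrate term by term on (0, π), using: for integers n ≥ 1, ∫_0^π sin²(nx) dx = ∫_0^π cos²(nx) dx = π/2; for n ≠ n', ∫_0^π sin(nx)sin(n'x) dx = ∫_0^π cos(nx)cos(n'x) dx = 0; and by product-to-sum, ∫_0^π sin(nx)cos(n'x) dx = ½∫_0^π [sin((n+n')x) + sin((n−n')x)] dx, which is 0 when n+n' is even and 2n/(n²−n'²) when n+n' is odd (it need not vanish on (0, π)).
  u² squared terms: (1)²·∫cos(2x)² dx = 1·π/2 = π/2;  (1)²·∫sin(4x)² dx = 1·π/2 = π/2.
  u² cross terms: 2·(1)·(1)·∫cos(2x)·sin(4x) dx = 2·(0) = 0.
  So ∫_0^π u² dx = π/2 + π/2 + 0 = π.
  (u')² squared terms: (-2)²·∫sin(2x)² dx = 4·π/2 = 2*π;  (4)²·∫cos(4x)² dx = 16·π/2 = 8*π.
  (u')² cross terms: 2·(-2)·(4)·∫sin(2x)·cos(4x) dx = -16·(0) = 0.
  So ∫_0^π (u')² dx = 2*π + 8*π + 0 = 10*π.
||u||_{H^1}^2 = (π) + (10*π) = 11*π.


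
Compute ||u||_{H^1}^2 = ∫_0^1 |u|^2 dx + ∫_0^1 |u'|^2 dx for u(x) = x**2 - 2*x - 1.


||u||_{H^1}^2 = 21/5

The H^1 norm (squared) on an interval (0, L) is
  ||u||_{H^1}^2 = ∫_0^L u(x)^2 dx + ∫_0^L u'(x)^2 dx.
Compute u'(x) = 2*x - 2.
Then u(x)^2 = x**4 - 4*x**3 + 2*x**2 + 4*x + 1 and u'(x)^2 = 4*x**2 - 8*x + 4.
Integrate each monomial from 0 to 1 using ∫_0^1 c·x^n dx = c·1^(n+1)/(n+1):
  ∫_0^1 u(x)^2 dx = ∫_0^1 (x^4 - 4*x^3 + 2*x^2 + 4*x + 1) dx. Term by term:
    ∫_0^1 x^4 dx = 1/5;  ∫_0^1 -4*x^3 dx = -1;  ∫_0^1 2*x^2 dx = 2/3;
    ∫_0^1 4*x dx = 2;  ∫_0^1 1 dx = 1.
  Sum: 1/5 − 1 + 2/3 + 2 + 1 = 43/15.
  ∫_0^1 u'(x)^2 dx = ∫_0^1 (4*x^2 - 8*x + 4) dx. Term by term:
    ∫_0^1 4*x^2 dx = 4/3;  ∫_0^1 -8*x dx = -4;  ∫_0^1 4 dx = 4.
  Sum: 4/3 − 4 + 4 = 4/3.
Adding: ||u||_{H^1}^2 = 43/15 + 4/3 = 21/5.


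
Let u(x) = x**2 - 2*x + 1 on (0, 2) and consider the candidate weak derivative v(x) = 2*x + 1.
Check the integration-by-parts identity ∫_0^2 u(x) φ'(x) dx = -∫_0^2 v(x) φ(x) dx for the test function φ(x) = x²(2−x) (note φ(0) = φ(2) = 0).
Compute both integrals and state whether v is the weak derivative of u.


LHS = -8/15, RHS = -68/15. No, v is not the weak derivative of u.

u(x) = x**2 - 2*x + 1, classical derivative u'(x) = 2*x - 2.
φ(x) = x²(2−x), so φ'(x) = x*(4 - 3*x).
Note φ(0) = φ(2) = 0, so the boundary term u·φ vanishes.
LHS = ∫_0^2 u(x) φ'(x) dx = ∫_0^2 (-3*x^4 + 10*x^3 - 11*x^2 + 4*x) dx. Term by term:
  ∫_0^2 -3*x^4 dx = -96/5;  ∫_0^2 10*x^3 dx = 40;  ∫_0^2 -11*x^2 dx = -88/3;
  ∫_0^2 4*x dx = 8.
Sum: -96/5 + 40 − 88/3 + 8 = -8/15.
So LHS = -8/15.
∫_0^2 v(x) φ(x) dx = ∫_0^2 (-2*x^4 + 3*x^3 + 2*x^2) dx. Term by term:
  ∫_0^2 -2*x^4 dx = -64/5;  ∫_0^2 3*x^3 dx = 12;  ∫_0^2 2*x^2 dx = 16/3.
Sum: -64/5 + 12 + 16/3 = 68/15.
So RHS = -∫_0^2 v(x) φ(x) dx = -68/15.
LHS − RHS = 4 ≠ 0, so the identity fails.
(For a valid weak derivative the identity must hold for EVERY test function, in particular this one. The failure shows v is NOT the weak derivative of u.)
Correct weak derivative would be u'(x) = 2*x - 2.


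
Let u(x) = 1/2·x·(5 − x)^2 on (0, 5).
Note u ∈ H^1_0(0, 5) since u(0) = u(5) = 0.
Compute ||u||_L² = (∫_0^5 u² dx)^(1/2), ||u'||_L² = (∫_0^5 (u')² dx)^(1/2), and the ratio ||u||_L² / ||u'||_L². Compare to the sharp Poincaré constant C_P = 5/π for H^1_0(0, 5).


||u||_L² / ||u'||_L² = 5*sqrt(14)/14 < C_P = 5/π.

u(x) = 1/2·x·(5 − x)^2, so u'(x) = (x - 5)*(3*x - 5)/2.
u(x) = 1/2·x·(5 − x)^2 vanishes at x = 0 and x = 5, so u ∈ H^1_0(0, 5). Differentiate via the product rule and integrate the resulting polynomials term by term.
  ∫_0^5 u² dx = ∫_0^5 (x^6/4 - 5*x^5 + 75*x^4/2 - 125*x^3 + 625*x^2/4) dx. Term by term:
    ∫_0^5 x^6/4 dx = 78125/28;  ∫_0^5 -5*x^5 dx = -78125/6;  ∫_0^5 75*x^4/2 dx = 46875/2;
    ∫_0^5 -125*x^3 dx = -78125/4;  ∫_0^5 625*x^2/4 dx = 78125/12.
  Sum: 78125/28 − 78125/6 + 46875/2 − 78125/4 + 78125/12 = 15625/84.
  ∫_0^5 (u')² dx = ∫_0^5 (9*x^4/4 - 30*x^3 + 275*x^2/2 - 250*x + 625/4) dx. Term by term:
    ∫_0^5 9*x^4/4 dx = 5625/4;  ∫_0^5 -30*x^3 dx = -9375/2;  ∫_0^5 275*x^2/2 dx = 34375/6;
    ∫_0^5 -250*x dx = -3125;  ∫_0^5 625/4 dx = 3125/4.
  Sum: 5625/4 − 9375/2 + 34375/6 − 3125 + 3125/4 = 625/6.
∫_0^5 u² dx = 15625/84, so ||u||_L² = 125*sqrt(21)/42.
∫_0^5 (u')² dx = 625/6, so ||u'||_L² = 25*sqrt(6)/6.
Ratio ||u||_L² / ||u'||_L² = 5*sqrt(14)/14.
Sharp Poincaré constant on H^1_0(0, 5) is C_P = L/π = 5/π, achieved by sin(π/5·x).
A polynomial bump cannot attain the sharp Poincaré constant (only the first sine eigenfunction does), so the ratio is strictly less than C_P, consistent with ||u||_L² ≤ C_P ||u'||_L².


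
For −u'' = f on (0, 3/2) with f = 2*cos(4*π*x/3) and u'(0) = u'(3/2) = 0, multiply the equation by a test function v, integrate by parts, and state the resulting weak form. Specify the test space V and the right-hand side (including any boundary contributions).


V = H^1(0, 3/2) (no boundary constraint on v; u is determined up to an additive constant); weak form: ∫_0^3/2 u'v' dx = ∫_0^3/2 (2*cos(4*π*x/3)) v dx for all v ∈ V.

Multiply both sides by a test function v and integrate from 0 to 3/2:
  ∫_0^3/2 −u''(x) v(x) dx = ∫_0^3/2 f(x) v(x) dx.
Integrate the LHS by parts once:
  ∫_0^3/2 −u'' v dx = −[u'(x) v(x)]_0^3/2 + ∫_0^3/2 u'(x) v'(x) dx.
Thus ∫_0^3/2 u'(x) v'(x) dx = ∫_0^3/2 f(x) v(x) dx + [u'(x) v(x)]_0^3/2.
Choose V so that boundary terms are either known or forced to vanish.
u has homogeneous Neumann: u'(0) = u'(3/2) = 0. So [u' v]_0^3/2 = 0·v(3/2) − 0·v(0) = 0 for any v; take V = H^1(0, 3/2).
Weak formulation: find u (satisfying any essential BC) such that ∫_0^3/2 u'(x) v'(x) dx = ∫_0^3/2 f v dx for all v ∈ V (homogeneous Neumann, so boundary terms vanish).
Substituting f(x) = 2*cos(4*π*x/3), the right-hand side is ∫_0^3/2 (2*cos(4*π*x/3)) v dx.
Compatibility check (pure Neumann): taking v ≡ 1 ∈ V gives 0 = ∫_0^3/2 f dx + (0) − (0), i.e. ∫_0^3/2 f dx must equal u'(0) − u'(3/2) = 0. Indeed ∫_0^3/2 (2*cos(4*π*x/3)) dx = 0, so the data are compatible. The solution is then unique only up to an additive constant (fix it e.g. by requiring ∫_0^3/2 u dx = 0).


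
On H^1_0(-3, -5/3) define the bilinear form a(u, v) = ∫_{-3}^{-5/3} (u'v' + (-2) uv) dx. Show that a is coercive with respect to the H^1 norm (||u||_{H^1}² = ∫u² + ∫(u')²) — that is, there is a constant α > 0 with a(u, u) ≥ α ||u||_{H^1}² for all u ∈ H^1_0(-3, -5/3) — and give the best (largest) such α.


α = (-32 + 9*π^2)/(16 + 9*π^2)

Coercivity of a(·,·) on H^1_0(-3, -5/3) means a(u, u) ≥ α ||u||_{H^1}² for every u ∈ H^1_0.
The interval has length L = 4/3, and Poincaré/coercivity depend only on L. Here a(u, u) = ∫(u')² + (-2)·∫u².
Here c = -2 < 0 with |c| < (π/L)² = 9*π^2/16, so coercivity still holds. The condition a(u,u) ≥ α||u||_{H^1}² reads (1−α)∫(u')² ≥ (α−c)∫u². Any admissible α is ≤ 1 (rapidly oscillating u have ∫u²/∫(u')² → 0), and α = 1 would force 0 ≥ (1−c)∫u², impossible since c < 1; so 1−α > 0. By the sharp Poincaré inequality on H^1_0 of an interval of length L, ∫(u')² ≥ (π/L)²∫u² with equality for the first sine mode sin(π(x−x₀)/L) (x₀ the left endpoint), so the inequality holds for all u iff (1−α)(π/L)² ≥ α − c, i.e. α ≤ ((π/L)² + c)/((π/L)² + 1) = (1 + c(L/π)²)/(1 + (L/π)²). (Direct route, valid since c ≤ 0: Poincaré gives c∫u² ≥ c(L/π)²∫(u')², so a(u,u) ≥ (1 + c(L/π)²)∫(u')², while ||u||_{H^1}² ≤ (1 + (L/π)²)∫(u')²; dividing yields the same α.) With (π/L)² = 9*π^2/16 and c = -2, the largest admissible constant is α = ((π/L)² + c)/((π/L)² + 1).
Simplifying, α = (-32 + 9*π^2)/(16 + 9*π^2).


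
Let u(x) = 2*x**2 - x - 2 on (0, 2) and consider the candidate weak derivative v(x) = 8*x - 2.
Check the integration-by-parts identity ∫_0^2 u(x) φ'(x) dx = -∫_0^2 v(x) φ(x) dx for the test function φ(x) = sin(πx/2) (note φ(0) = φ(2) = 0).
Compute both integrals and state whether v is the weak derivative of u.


LHS = -12/π, RHS = -24/π. No, v is not the weak derivative of u.

u(x) = 2*x**2 - x - 2, classical derivative u'(x) = 4*x - 1.
φ(x) = sin(πx/2), so φ'(x) = π*cos(π*x/2)/2.
Note φ(0) = φ(2) = 0, so the boundary term u·φ vanishes.
LHS = ∫_0^2 u(x) φ'(x) dx = ∫_0^2 (π*x^2*cos(π*x/2) - π*x*cos(π*x/2)/2 - π*cos(π*x/2)) dx. Term by term:
  ∫_0^2 -π*cos(π*x/2) dx = 0;  ∫_0^2 π*x^2*cos(π*x/2) dx = -16/π;  ∫_0^2 -π*x*cos(π*x/2)/2 dx = 4/π.
Sum: 0 − 16/π + 4/π = -12/π.
So LHS = -12/π.
∫_0^2 v(x) φ(x) dx = ∫_0^2 (8*x*sin(π*x/2) - 2*sin(π*x/2)) dx. Term by term:
  ∫_0^2 -2*sin(π*x/2) dx = -8/π;  ∫_0^2 8*x*sin(π*x/2) dx = 32/π.
Sum: -8/π + 32/π = 24/π.
So RHS = -∫_0^2 v(x) φ(x) dx = -24/π.
LHS − RHS = 12/π ≠ 0, so the identity fails.
(For a valid weak derivative the identity must hold for EVERY test function, in particular this one. The failure shows v is NOT the weak derivative of u.)
Correct weak derivative would be u'(x) = 4*x - 1.


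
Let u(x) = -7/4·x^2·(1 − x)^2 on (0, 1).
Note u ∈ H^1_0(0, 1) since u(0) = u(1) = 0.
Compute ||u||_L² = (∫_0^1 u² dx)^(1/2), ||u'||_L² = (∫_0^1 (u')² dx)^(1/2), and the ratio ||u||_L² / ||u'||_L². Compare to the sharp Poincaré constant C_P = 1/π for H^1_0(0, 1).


||u||_L² / ||u'||_L² = sqrt(3)/6 < C_P = 1/π.

u(x) = -7/4·x^2·(1 − x)^2, so u'(x) = 7*x*(x*(1 - x) - (x - 1)^2)/2.
u(x) = -7/4·x^2·(1 − x)^2 vanishes at x = 0 and x = 1, so u ∈ H^1_0(0, 1). Differentiate via the product rule and integrate the resulting polynomials term by term.
  ∫_0^1 u² dx = ∫_0^1 (49*x^8/16 - 49*x^7/4 + 147*x^6/8 - 49*x^5/4 + 49*x^4/16) dx. Term by term:
    ∫_0^1 49*x^8/16 dx = 49/144;  ∫_0^1 -49*x^7/4 dx = -49/32;  ∫_0^1 147*x^6/8 dx = 21/8;
    ∫_0^1 -49*x^5/4 dx = -49/24;  ∫_0^1 49*x^4/16 dx = 49/80.
  Sum: 49/144 − 49/32 + 21/8 − 49/24 + 49/80 = 7/1440.
  ∫_0^1 (u')² dx = ∫_0^1 (49*x^6 - 147*x^5 + 637*x^4/4 - 147*x^3/2 + 49*x^2/4) dx. Term by term:
    ∫_0^1 49*x^6 dx = 7;  ∫_0^1 -147*x^5 dx = -49/2;  ∫_0^1 637*x^4/4 dx = 637/20;
    ∫_0^1 -147*x^3/2 dx = -147/8;  ∫_0^1 49*x^2/4 dx = 49/12.
  Sum: 7 − 49/2 + 637/20 − 147/8 + 49/12 = 7/120.
∫_0^1 u² dx = 7/1440, so ||u||_L² = sqrt(70)/120.
∫_0^1 (u')² dx = 7/120, so ||u'||_L² = sqrt(210)/60.
Ratio ||u||_L² / ||u'||_L² = sqrt(3)/6.
Sharp Poincaré constant on H^1_0(0, 1) is C_P = L/π = 1/π, achieved by sin(π·x).
A polynomial bump cannot attain the sharp Poincaré constant (only the first sine eigenfunction does), so the ratio is strictly less than C_P, consistent with ||u||_L² ≤ C_P ||u'||_L².


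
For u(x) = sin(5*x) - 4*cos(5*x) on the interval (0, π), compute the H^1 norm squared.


||u||_{H^1(0,π)}^2 = 221*π

u'(x) = 20*sin(5*x) + 5*cos(5*x).
Expand u² and (u')² and integrate term by term on (0, π), using: for integers n ≥ 1, ∫_0^π sin²(nx) dx = ∫_0^π cos²(nx) dx = π/2; for n ≠ n', ∫_0^π sin(nx)sin(n'x) dx = ∫_0^π cos(nx)cos(n'x) dx = 0; and by product-to-sum, ∫_0^π sin(nx)cos(n'x) dx = ½∫_0^π [sin((n+n')x) + sin((n−n')x)] dx, which is 0 when n+n' is even and 2n/(n²−n'²) when n+n' is odd (it need not vanish on (0, π)).
  u² squared terms: (-4)²·∫cos(5x)² dx = 16·π/2 = 8*π;  (1)²·∫sin(5x)² dx = 1·π/2 = π/2.
  u² cross terms: 2·(-4)·(1)·∫cos(5x)·sin(5x) dx = -8·(0) = 0.
  So ∫_0^π u² dx = 8*π + π/2 + 0 = 17*π/2.
  (u')² squared terms: (5)²·∫cos(5x)² dx = 25·π/2 = 25*π/2;  (20)²·∫sin(5x)² dx = 400·π/2 = 200*π.
  (u')² cross terms: 2·(5)·(20)·∫cos(5x)·sin(5x) dx = 200·(0) = 0.
  So ∫_0^π (u')² dx = 25*π/2 + 200*π + 0 = 425*π/2.
||u||_{H^1}^2 = (17*π/2) + (425*π/2) = 221*π.


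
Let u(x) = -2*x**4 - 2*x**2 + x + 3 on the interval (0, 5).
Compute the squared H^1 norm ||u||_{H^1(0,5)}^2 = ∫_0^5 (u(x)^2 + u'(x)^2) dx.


||u||_{H^1}^2 = 106679075/63

The H^1 norm (squared) on an interval (0, L) is
  ||u||_{H^1}^2 = ∫_0^L u(x)^2 dx + ∫_0^L u'(x)^2 dx.
Compute u'(x) = -8*x**3 - 4*x + 1.
Then u(x)^2 = 4*x**8 + 8*x**6 - 4*x**5 - 8*x**4 - 4*x**3 - 11*x**2 + 6*x + 9 and u'(x)^2 = 64*x**6 + 64*x**4 - 16*x**3 + 16*x**2 - 8*x + 1.
Integrate each monomial from 0 to 5 using ∫_0^5 c·x^n dx = c·5^(n+1)/(n+1):
  ∫_0^5 u(x)^2 dx = ∫_0^5 (4*x^8 + 8*x^6 - 4*x^5 - 8*x^4 - 4*x^3 - 11*x^2 + 6*x + 9) dx. Term by term:
    ∫_0^5 4*x^8 dx = 7812500/9;  ∫_0^5 8*x^6 dx = 625000/7;  ∫_0^5 -4*x^5 dx = -31250/3;
    ∫_0^5 -8*x^4 dx = -5000;  ∫_0^5 -4*x^3 dx = -625;  ∫_0^5 -11*x^2 dx = -1375/3;
    ∫_0^5 6*x dx = 75;  ∫_0^5 9 dx = 45.
  Sum: 7812500/9 + 625000/7 − 31250/3 − 5000 − 625 − 1375/3 + 75 + 45 = 59280560/63.
  ∫_0^5 u'(x)^2 dx = ∫_0^5 (64*x^6 + 64*x^4 - 16*x^3 + 16*x^2 - 8*x + 1) dx. Term by term:
    ∫_0^5 64*x^6 dx = 5000000/7;  ∫_0^5 64*x^4 dx = 40000;  ∫_0^5 -16*x^3 dx = -2500;
    ∫_0^5 16*x^2 dx = 2000/3;  ∫_0^5 -8*x dx = -100;  ∫_0^5 1 dx = 5.
  Sum: 5000000/7 + 40000 − 2500 + 2000/3 − 100 + 5 = 15799505/21.
Adding: ||u||_{H^1}^2 = 59280560/63 + 15799505/21 = 106679075/63.


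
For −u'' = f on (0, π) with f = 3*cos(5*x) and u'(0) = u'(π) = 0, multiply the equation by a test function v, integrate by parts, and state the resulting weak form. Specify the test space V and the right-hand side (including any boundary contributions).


V = H^1(0, π) (no boundary constraint on v; u is determined up to an additive constant); weak form: ∫_0^π u'v' dx = ∫_0^π (3*cos(5*x)) v dx for all v ∈ V.

Multiply both sides by a test function v and integrate from 0 to π:
  ∫_0^π −u''(x) v(x) dx = ∫_0^π f(x) v(x) dx.
Integrate the LHS by parts once:
  ∫_0^π −u'' v dx = −[u'(x) v(x)]_0^π + ∫_0^π u'(x) v'(x) dx.
Thus ∫_0^π u'(x) v'(x) dx = ∫_0^π f(x) v(x) dx + [u'(x) v(x)]_0^π.
Choose V so that boundary terms are either known or forced to vanish.
u has homogeneous Neumann: u'(0) = u'(π) = 0. So [u' v]_0^π = 0·v(π) − 0·v(0) = 0 for any v; take V = H^1(0, π).
Weak formulation: find u (satisfying any essential BC) such that ∫_0^π u'(x) v'(x) dx = ∫_0^π f v dx for all v ∈ V (homogeneous Neumann, so boundary terms vanish).
Substituting f(x) = 3*cos(5*x), the right-hand side is ∫_0^π (3*cos(5*x)) v dx.
Compatibility check (pure Neumann): taking v ≡ 1 ∈ V gives 0 = ∫_0^π f dx + (0) − (0), i.e. ∫_0^π f dx must equal u'(0) − u'(π) = 0. Indeed ∫_0^π (3*cos(5*x)) dx = 0, so the data are compatible. The solution is then unique only up to an additive constant (fix it e.g. by requiring ∫_0^π u dx = 0).


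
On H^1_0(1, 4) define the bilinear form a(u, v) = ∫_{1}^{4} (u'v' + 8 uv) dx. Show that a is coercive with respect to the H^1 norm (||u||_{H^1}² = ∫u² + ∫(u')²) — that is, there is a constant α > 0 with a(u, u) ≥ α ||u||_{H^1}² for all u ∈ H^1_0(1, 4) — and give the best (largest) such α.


α = 1

Coercivity of a(·,·) on H^1_0(1, 4) means a(u, u) ≥ α ||u||_{H^1}² for every u ∈ H^1_0.
The interval has length L = 3, and Poincaré/coercivity depend only on L. Here a(u, u) = ∫(u')² + (8)·∫u².
Here c = 8 ≥ 1, so a(u,u) = ∫(u')² + c∫u² ≥ ∫(u')² + ∫u² = ||u||_{H^1}², i.e. α = 1 works. No larger α is possible: a(u,u) ≥ α||u||_{H^1}² means (1−α)∫(u')² ≥ (α−c)∫u², and for the modes u_n = sin(nπ(x−x₀)/L) (x₀ the left endpoint) one has ∫u_n²/∫(u_n')² = (L/(nπ))² → 0, so a(u_n,u_n)/||u_n||_{H^1}² → 1. Hence the optimal constant is α = 1.
Therefore α = 1.


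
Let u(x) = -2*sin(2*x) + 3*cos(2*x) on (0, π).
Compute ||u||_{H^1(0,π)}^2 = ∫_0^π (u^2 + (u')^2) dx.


||u||_{H^1(0,π)}^2 = 65*π/2

u'(x) = -6*sin(2*x) - 4*cos(2*x).
Expand u² and (u')² and integrate term by term on (0, π), using: for integers n ≥ 1, ∫_0^π sin²(nx) dx = ∫_0^π cos²(nx) dx = π/2; for n ≠ n', ∫_0^π sin(nx)sin(n'x) dx = ∫_0^π cos(nx)cos(n'x) dx = 0; and by product-to-sum, ∫_0^π sin(nx)cos(n'x) dx = ½∫_0^π [sin((n+n')x) + sin((n−n')x)] dx, which is 0 when n+n' is even and 2n/(n²−n'²) when n+n' is odd (it need not vanish on (0, π)).
  u² squared terms: (-2)²·∫sin(2x)² dx = 4·π/2 = 2*π;  (3)²·∫cos(2x)² dx = 9·π/2 = 9*π/2.
  u² cross terms: 2·(-2)·(3)·∫sin(2x)·cos(2x) dx = -12·(0) = 0.
  So ∫_0^π u² dx = 2*π + 9*π/2 + 0 = 13*π/2.
  (u')² squared terms: (-6)²·∫sin(2x)² dx = 36·π/2 = 18*π;  (-4)²·∫cos(2x)² dx = 16·π/2 = 8*π.
  (u')² cross terms: 2·(-6)·(-4)·∫sin(2x)·cos(2x) dx = 48·(0) = 0.
  So ∫_0^π (u')² dx = 18*π + 8*π + 0 = 26*π.
||u||_{H^1}^2 = (13*π/2) + (26*π) = 65*π/2.


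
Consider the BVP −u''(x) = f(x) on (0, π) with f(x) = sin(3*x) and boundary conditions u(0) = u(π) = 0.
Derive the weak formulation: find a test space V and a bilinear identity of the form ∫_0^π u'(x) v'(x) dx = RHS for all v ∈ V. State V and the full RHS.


V = H^1_0(0, π) (so v(0) = v(π) = 0); weak form: ∫_0^π u'v' dx = ∫_0^π (sin(3*x)) v dx for all v ∈ V.

Multiply both sides by a test function v and integrate from 0 to π:
  ∫_0^π −u''(x) v(x) dx = ∫_0^π f(x) v(x) dx.
Integrate the LHS by parts once:
  ∫_0^π −u'' v dx = −[u'(x) v(x)]_0^π + ∫_0^π u'(x) v'(x) dx.
Thus ∫_0^π u'(x) v'(x) dx = ∫_0^π f(x) v(x) dx + [u'(x) v(x)]_0^π.
Choose V so that boundary terms are either known or forced to vanish.
u is Dirichlet: u(0) = u(π) = 0. Let V = H^1_0(0, π); then v(0) = v(π) = 0, and [u' v]_0^π = 0.
Weak formulation: find u (satisfying any essential BC) such that ∫_0^π u'(x) v'(x) dx = ∫_0^π f v dx for all v ∈ V.
Substituting f(x) = sin(3*x), the right-hand side is ∫_0^π (sin(3*x)) v dx.


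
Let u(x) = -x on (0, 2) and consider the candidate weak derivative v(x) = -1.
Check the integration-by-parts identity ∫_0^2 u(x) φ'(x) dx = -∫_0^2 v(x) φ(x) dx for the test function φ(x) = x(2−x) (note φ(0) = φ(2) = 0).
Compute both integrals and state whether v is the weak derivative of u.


LHS = 4/3, RHS = 4/3. Yes, v = u' weakly.

u(x) = -x, classical derivative u'(x) = -1.
φ(x) = x(2−x), so φ'(x) = 2 - 2*x.
Note φ(0) = φ(2) = 0, so the boundary term u·φ vanishes.
LHS = ∫_0^2 u(x) φ'(x) dx = ∫_0^2 (2*x^2 - 2*x) dx. Term by term:
  ∫_0^2 2*x^2 dx = 16/3;  ∫_0^2 -2*x dx = -4.
Sum: 16/3 − 4 = 4/3.
So LHS = 4/3.
∫_0^2 v(x) φ(x) dx = ∫_0^2 (x^2 - 2*x) dx. Term by term:
  ∫_0^2 x^2 dx = 8/3;  ∫_0^2 -2*x dx = -4.
Sum: 8/3 − 4 = -4/3.
So RHS = -∫_0^2 v(x) φ(x) dx = 4/3.
LHS = RHS, so the identity holds for this test φ.
Moreover u is smooth here and v(x) = u'(x) = -1 pointwise, so the identity holds for every test function. Hence v is the weak derivative of u.


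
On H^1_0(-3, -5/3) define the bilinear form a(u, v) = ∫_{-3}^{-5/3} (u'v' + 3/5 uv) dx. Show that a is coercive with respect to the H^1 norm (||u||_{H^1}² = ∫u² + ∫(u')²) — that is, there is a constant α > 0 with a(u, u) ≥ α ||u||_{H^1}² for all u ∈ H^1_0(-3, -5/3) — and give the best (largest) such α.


α = 3*(16 + 15*π^2)/(5*(16 + 9*π^2))

Coercivity of a(·,·) on H^1_0(-3, -5/3) means a(u, u) ≥ α ||u||_{H^1}² for every u ∈ H^1_0.
The interval has length L = 4/3, and Poincaré/coercivity depend only on L. Here a(u, u) = ∫(u')² + (3/5)·∫u².
Here 0 < c = 3/5 < 1. The condition a(u,u) ≥ α||u||_{H^1}² reads (1−α)∫(u')² ≥ (α−c)∫u². Any admissible α is ≤ 1 (rapidly oscillating u have ∫u²/∫(u')² → 0), and α = 1 would force 0 ≥ (1−c)∫u², impossible since c < 1; so 1−α > 0. By the sharp Poincaré inequality on H^1_0 of an interval of length L, ∫(u')² ≥ (π/L)²∫u² with equality for the first sine mode sin(π(x−x₀)/L) (x₀ the left endpoint), so the inequality holds for all u iff (1−α)(π/L)² ≥ α − c, i.e. α ≤ ((π/L)² + c)/((π/L)² + 1) = (1 + c(L/π)²)/(1 + (L/π)²). With (π/L)² = 9*π^2/16 and c = 3/5, the largest admissible constant is α = ((π/L)² + c)/((π/L)² + 1).
Simplifying, α = 3*(16 + 15*π^2)/(5*(16 + 9*π^2)).


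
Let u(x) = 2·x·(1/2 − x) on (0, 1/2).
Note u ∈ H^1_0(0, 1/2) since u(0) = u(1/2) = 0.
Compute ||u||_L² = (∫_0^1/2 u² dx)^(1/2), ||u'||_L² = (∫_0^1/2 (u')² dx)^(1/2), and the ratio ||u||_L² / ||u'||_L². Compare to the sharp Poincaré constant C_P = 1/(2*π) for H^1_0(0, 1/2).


||u||_L² / ||u'||_L² = sqrt(10)/20 < C_P = 1/(2*π).

u(x) = 2·x·(1/2 − x), so u'(x) = 1 - 4*x.
u(x) = 2·x·(1/2 − x) vanishes at x = 0 and x = 1/2, so u ∈ H^1_0(0, 1/2). Differentiate via the product rule and integrate the resulting polynomials term by term.
  ∫_0^1/2 u² dx = ∫_0^1/2 (4*x^4 - 4*x^3 + x^2) dx. Term by term:
    ∫_0^1/2 4*x^4 dx = 1/40;  ∫_0^1/2 -4*x^3 dx = -1/16;  ∫_0^1/2 x^2 dx = 1/24.
  Sum: 1/40 − 1/16 + 1/24 = 1/240.
  ∫_0^1/2 (u')² dx = ∫_0^1/2 (16*x^2 - 8*x + 1) dx. Term by term:
    ∫_0^1/2 16*x^2 dx = 2/3;  ∫_0^1/2 -8*x dx = -1;  ∫_0^1/2 1 dx = 1/2.
  Sum: 2/3 − 1 + 1/2 = 1/6.
∫_0^1/2 u² dx = 1/240, so ||u||_L² = sqrt(15)/60.
∫_0^1/2 (u')² dx = 1/6, so ||u'||_L² = sqrt(6)/6.
Ratio ||u||_L² / ||u'||_L² = sqrt(10)/20.
Sharp Poincaré constant on H^1_0(0, 1/2) is C_P = L/π = 1/(2*π), achieved by sin(2*π·x).
A polynomial bump cannot attain the sharp Poincaré constant (only the first sine eigenfunction does), so the ratio is strictly less than C_P, consistent with ||u||_L² ≤ C_P ||u'||_L².


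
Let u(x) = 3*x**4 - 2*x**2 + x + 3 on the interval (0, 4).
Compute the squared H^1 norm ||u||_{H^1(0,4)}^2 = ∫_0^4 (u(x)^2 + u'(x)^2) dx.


||u||_{H^1}^2 = 58952344/105

The H^1 norm (squared) on an interval (0, L) is
  ||u||_{H^1}^2 = ∫_0^L u(x)^2 dx + ∫_0^L u'(x)^2 dx.
Compute u'(x) = 12*x**3 - 4*x + 1.
Then u(x)^2 = 9*x**8 - 12*x**6 + 6*x**5 + 22*x**4 - 4*x**3 - 11*x**2 + 6*x + 9 and u'(x)^2 = 144*x**6 - 96*x**4 + 24*x**3 + 16*x**2 - 8*x + 1.
Integrate each monomial from 0 to 4 using ∫_0^4 c·x^n dx = c·4^(n+1)/(n+1):
  ∫_0^4 u(x)^2 dx = ∫_0^4 (9*x^8 - 12*x^6 + 6*x^5 + 22*x^4 - 4*x^3 - 11*x^2 + 6*x + 9) dx. Term by term:
    ∫_0^4 9*x^8 dx = 262144;  ∫_0^4 -12*x^6 dx = -196608/7;  ∫_0^4 6*x^5 dx = 4096;
    ∫_0^4 22*x^4 dx = 22528/5;  ∫_0^4 -4*x^3 dx = -256;  ∫_0^4 -11*x^2 dx = -704/3;
    ∫_0^4 6*x dx = 48;  ∫_0^4 9 dx = 36.
  Sum: 262144 − 196608/7 + 4096 + 22528/5 − 256 − 704/3 + 48 + 36 = 25436468/105.
  ∫_0^4 u'(x)^2 dx = ∫_0^4 (144*x^6 - 96*x^4 + 24*x^3 + 16*x^2 - 8*x + 1) dx. Term by term:
    ∫_0^4 144*x^6 dx = 2359296/7;  ∫_0^4 -96*x^4 dx = -98304/5;  ∫_0^4 24*x^3 dx = 1536;
    ∫_0^4 16*x^2 dx = 1024/3;  ∫_0^4 -8*x dx = -64;  ∫_0^4 1 dx = 4.
  Sum: 2359296/7 − 98304/5 + 1536 + 1024/3 − 64 + 4 = 33515876/105.
Adding: ||u||_{H^1}^2 = 25436468/105 + 33515876/105 = 58952344/105.


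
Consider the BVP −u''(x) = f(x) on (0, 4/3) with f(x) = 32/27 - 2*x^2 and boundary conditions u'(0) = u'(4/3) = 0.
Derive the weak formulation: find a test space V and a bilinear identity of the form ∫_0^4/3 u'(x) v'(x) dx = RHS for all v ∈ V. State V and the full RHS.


V = H^1(0, 4/3) (no boundary constraint on v; u is determined up to an additive constant); weak form: ∫_0^4/3 u'v' dx = ∫_0^4/3 (32/27 - 2*x^2) v dx for all v ∈ V.

Multiply both sides by a test function v and integrate from 0 to 4/3:
  ∫_0^4/3 −u''(x) v(x) dx = ∫_0^4/3 f(x) v(x) dx.
Integrate the LHS by parts once:
  ∫_0^4/3 −u'' v dx = −[u'(x) v(x)]_0^4/3 + ∫_0^4/3 u'(x) v'(x) dx.
Thus ∫_0^4/3 u'(x) v'(x) dx = ∫_0^4/3 f(x) v(x) dx + [u'(x) v(x)]_0^4/3.
Choose V so that boundary terms are either known or forced to vanish.
u has homogeneous Neumann: u'(0) = u'(4/3) = 0. So [u' v]_0^4/3 = 0·v(4/3) − 0·v(0) = 0 for any v; take V = H^1(0, 4/3).
Weak formulation: find u (satisfying any essential BC) such that ∫_0^4/3 u'(x) v'(x) dx = ∫_0^4/3 f v dx for all v ∈ V (homogeneous Neumann, so boundary terms vanish).
Substituting f(x) = 32/27 - 2*x^2, the right-hand side is ∫_0^4/3 (32/27 - 2*x^2) v dx.
Compatibility check (pure Neumann): taking v ≡ 1 ∈ V gives 0 = ∫_0^4/3 f dx + (0) − (0), i.e. ∫_0^4/3 f dx must equal u'(0) − u'(4/3) = 0. Indeed ∫_0^4/3 (32/27 - 2*x^2) dx = 0, so the data are compatible. The solution is then unique only up to an additive constant (fix it e.g. by requiring ∫_0^4/3 u dx = 0).


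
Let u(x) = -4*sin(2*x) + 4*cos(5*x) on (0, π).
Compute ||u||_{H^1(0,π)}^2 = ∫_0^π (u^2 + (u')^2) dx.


||u||_{H^1(0,π)}^2 = 3328/21 + 248*π

u'(x) = -20*sin(5*x) - 8*cos(2*x).
Expand u² and (u')² and integrate term by term on (0, π), using: for integers n ≥ 1, ∫_0^π sin²(nx) dx = ∫_0^π cos²(nx) dx = π/2; for n ≠ n', ∫_0^π sin(nx)sin(n'x) dx = ∫_0^π cos(nx)cos(n'x) dx = 0; and by product-to-sum, ∫_0^π sin(nx)cos(n'x) dx = ½∫_0^π [sin((n+n')x) + sin((n−n')x)] dx, which is 0 when n+n' is even and 2n/(n²−n'²) when n+n' is odd (it need not vanish on (0, π)).
  u² squared terms: (-4)²·∫sin(2x)² dx = 16·π/2 = 8*π;  (4)²·∫cos(5x)² dx = 16·π/2 = 8*π.
  u² cross terms: 2·(-4)·(4)·∫sin(2x)·cos(5x) dx = -32·(-4/21) = 128/21.
  So ∫_0^π u² dx = 8*π + 8*π + 128/21 = 128/21 + 16*π.
  (u')² squared terms: (-20)²·∫sin(5x)² dx = 400·π/2 = 200*π;  (-8)²·∫cos(2x)² dx = 64·π/2 = 32*π.
  (u')² cross terms: 2·(-20)·(-8)·∫sin(5x)·cos(2x) dx = 320·(10/21) = 3200/21.
  So ∫_0^π (u')² dx = 200*π + 32*π + 3200/21 = 3200/21 + 232*π.
||u||_{H^1}^2 = (128/21 + 16*π) + (3200/21 + 232*π) = 3328/21 + 248*π.


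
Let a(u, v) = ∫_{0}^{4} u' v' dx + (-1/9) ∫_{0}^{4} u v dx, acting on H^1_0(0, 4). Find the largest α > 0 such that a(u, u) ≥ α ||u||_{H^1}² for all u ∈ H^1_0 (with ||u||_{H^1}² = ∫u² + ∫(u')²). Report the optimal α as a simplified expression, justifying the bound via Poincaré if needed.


α = (-16/9 + π^2)/(π^2 + 16)

Coercivity of a(·,·) on H^1_0(0, 4) means a(u, u) ≥ α ||u||_{H^1}² for every u ∈ H^1_0.
The interval has length L = 4, and Poincaré/coercivity depend only on L. Here a(u, u) = ∫(u')² + (-1/9)·∫u².
Here c = -1/9 < 0 with |c| < (π/L)² = π^2/16, so coercivity still holds. The condition a(u,u) ≥ α||u||_{H^1}² reads (1−α)∫(u')² ≥ (α−c)∫u². Any admissible α is ≤ 1 (rapidly oscillating u have ∫u²/∫(u')² → 0), and α = 1 would force 0 ≥ (1−c)∫u², impossible since c < 1; so 1−α > 0. By the sharp Poincaré inequality on H^1_0 of an interval of length L, ∫(u')² ≥ (π/L)²∫u² with equality for the first sine mode sin(π(x−x₀)/L) (x₀ the left endpoint), so the inequality holds for all u iff (1−α)(π/L)² ≥ α − c, i.e. α ≤ ((π/L)² + c)/((π/L)² + 1) = (1 + c(L/π)²)/(1 + (L/π)²). (Direct route, valid since c ≤ 0: Poincaré gives c∫u² ≥ c(L/π)²∫(u')², so a(u,u) ≥ (1 + c(L/π)²)∫(u')², while ||u||_{H^1}² ≤ (1 + (L/π)²)∫(u')²; dividing yields the same α.) With (π/L)² = π^2/16 and c = -1/9, the largest admissible constant is α = ((π/L)² + c)/((π/L)² + 1).
Simplifying, α = (-16/9 + π^2)/(π^2 + 16).


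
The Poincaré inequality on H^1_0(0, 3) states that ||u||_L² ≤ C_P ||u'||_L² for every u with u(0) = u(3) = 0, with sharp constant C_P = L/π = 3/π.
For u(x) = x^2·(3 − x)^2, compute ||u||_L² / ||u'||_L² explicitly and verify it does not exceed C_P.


||u||_L² / ||u'||_L² = sqrt(3)/2 < C_P = 3/π.

u(x) = x^2·(3 − x)^2, so u'(x) = 2*x*(x - 3)*(2*x - 3).
u(x) = x^2·(3 − x)^2 vanishes at x = 0 and x = 3, so u ∈ H^1_0(0, 3). Differentiate via the product rule and integrate the resulting polynomials term by term.
  ∫_0^3 u² dx = ∫_0^3 (x^8 - 12*x^7 + 54*x^6 - 108*x^5 + 81*x^4) dx. Term by term:
    ∫_0^3 x^8 dx = 2187;  ∫_0^3 -12*x^7 dx = -19683/2;  ∫_0^3 54*x^6 dx = 118098/7;
    ∫_0^3 -108*x^5 dx = -13122;  ∫_0^3 81*x^4 dx = 19683/5.
  Sum: 2187 − 19683/2 + 118098/7 − 13122 + 19683/5 = 2187/70.
  ∫_0^3 (u')² dx = ∫_0^3 (16*x^6 - 144*x^5 + 468*x^4 - 648*x^3 + 324*x^2) dx. Term by term:
    ∫_0^3 16*x^6 dx = 34992/7;  ∫_0^3 -144*x^5 dx = -17496;  ∫_0^3 468*x^4 dx = 113724/5;
    ∫_0^3 -648*x^3 dx = -13122;  ∫_0^3 324*x^2 dx = 2916.
  Sum: 34992/7 − 17496 + 113724/5 − 13122 + 2916 = 1458/35.
∫_0^3 u² dx = 2187/70, so ||u||_L² = 27*sqrt(210)/70.
∫_0^3 (u')² dx = 1458/35, so ||u'||_L² = 27*sqrt(70)/35.
Ratio ||u||_L² / ||u'||_L² = sqrt(3)/2.
Sharp Poincaré constant on H^1_0(0, 3) is C_P = L/π = 3/π, achieved by sin(π/3·x).
A polynomial bump cannot attain the sharp Poincaré constant (only the first sine eigenfunction does), so the ratio is strictly less than C_P, consistent with ||u||_L² ≤ C_P ||u'||_L².


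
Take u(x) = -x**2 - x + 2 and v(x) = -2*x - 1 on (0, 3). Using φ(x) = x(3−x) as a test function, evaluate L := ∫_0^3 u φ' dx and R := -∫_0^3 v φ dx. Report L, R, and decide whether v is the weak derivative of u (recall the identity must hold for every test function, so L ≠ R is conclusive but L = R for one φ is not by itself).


LHS = 18, RHS = 18. Yes, v = u' weakly.

u(x) = -x**2 - x + 2, classical derivative u'(x) = -2*x - 1.
φ(x) = x(3−x), so φ'(x) = 3 - 2*x.
Note φ(0) = φ(3) = 0, so the boundary term u·φ vanishes.
LHS = ∫_0^3 u(x) φ'(x) dx = ∫_0^3 (2*x^3 - x^2 - 7*x + 6) dx. Term by term:
  ∫_0^3 2*x^3 dx = 81/2;  ∫_0^3 -x^2 dx = -9;  ∫_0^3 -7*x dx = -63/2;
  ∫_0^3 6 dx = 18.
Sum: 81/2 − 9 − 63/2 + 18 = 18.
So LHS = 18.
∫_0^3 v(x) φ(x) dx = ∫_0^3 (2*x^3 - 5*x^2 - 3*x) dx. Term by term:
  ∫_0^3 2*x^3 dx = 81/2;  ∫_0^3 -5*x^2 dx = -45;  ∫_0^3 -3*x dx = -27/2.
Sum: 81/2 − 45 − 27/2 = -18.
So RHS = -∫_0^3 v(x) φ(x) dx = 18.
LHS = RHS, so the identity holds for this test φ.
Moreover u is smooth here and v(x) = u'(x) = -2*x - 1 pointwise, so the identity holds for every test function. Hence v is the weak derivative of u.
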